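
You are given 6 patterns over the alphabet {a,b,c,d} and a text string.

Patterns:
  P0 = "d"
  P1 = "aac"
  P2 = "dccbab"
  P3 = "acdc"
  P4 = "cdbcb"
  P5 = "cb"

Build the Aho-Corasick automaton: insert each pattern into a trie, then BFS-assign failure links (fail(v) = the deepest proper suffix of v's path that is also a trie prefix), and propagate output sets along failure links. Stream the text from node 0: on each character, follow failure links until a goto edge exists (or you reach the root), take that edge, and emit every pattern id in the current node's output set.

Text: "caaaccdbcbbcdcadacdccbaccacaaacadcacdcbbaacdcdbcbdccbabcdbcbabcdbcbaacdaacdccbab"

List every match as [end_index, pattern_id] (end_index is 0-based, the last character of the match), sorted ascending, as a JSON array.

Build automaton:
Trie nodes:
  0='ε' goto a→2 c→13 d→1
  1='d' goto c→5  ←P0
  2='a' goto a→3 c→10
  3='aa' goto c→4
  4='aac' goto ·  ←P1
  5='dc' goto c→6
  6='dcc' goto b→7
  7='dccb' goto a→8
  8='dccba' goto b→9
  9='dccbab' goto ·  ←P2
  10='ac' goto d→11
  11='acd' goto c→12
  12='acdc' goto ·  ←P3
  13='c' goto b→18 d→14
  14='cd' goto b→15
  15='cdb' goto c→16
  16='cdbc' goto b→17
  17='cdbcb' goto ·  ←P4
  18='cb' goto ·  ←P5

Failure links (BFS by depth):
  n1('d'): parent n0 fail=0; on 'd' 0 → fail=0;  out {0}∪∅={0}
  n2('a'): parent n0 fail=0; on 'a' 0 → fail=0;  out ∅∪∅=∅
  n13('c'): parent n0 fail=0; on 'c' 0 → fail=0;  out ∅∪∅=∅
  n3('aa'): parent n2 fail=0; on 'a' 0 → fail=2;  out ∅∪∅=∅
  n5('dc'): parent n1 fail=0; on 'c' 0 → fail=13;  out ∅∪∅=∅
  n10('ac'): parent n2 fail=0; on 'c' 0 → fail=13;  out ∅∪∅=∅
  n14('cd'): parent n13 fail=0; on 'd' 0 → fail=1;  out ∅∪{0}={0}
  n18('cb'): parent n13 fail=0; on 'b' 0 → fail=0;  out {5}∪∅={5}
  n4('aac'): parent n3 fail=2; on 'c' 2 → fail=10;  out {1}∪∅={1}
  n6('dcc'): parent n5 fail=13; on 'c' 13→0 → fail=13;  out ∅∪∅=∅
  n11('acd'): parent n10 fail=13; on 'd' 13 → fail=14;  out ∅∪{0}={0}
  n15('cdb'): parent n14 fail=1; on 'b' 1→0 → fail=0;  out ∅∪∅=∅
  n7('dccb'): parent n6 fail=13; on 'b' 13 → fail=18;  out ∅∪{5}={5}
  n12('acdc'): parent n11 fail=14; on 'c' 14→1 → fail=5;  out {3}∪∅={3}
  n16('cdbc'): parent n15 fail=0; on 'c' 0 → fail=13;  out ∅∪∅=∅
  n8('dccba'): parent n7 fail=18; on 'a' 18→0 → fail=2;  out ∅∪∅=∅
  n17('cdbcb'): parent n16 fail=13; on 'b' 13 → fail=18;  out {4}∪{5}={4,5}
  n9('dccbab'): parent n8 fail=2; on 'b' 2→0 → fail=0;  out {2}∪∅={2}

Text stream:
pos 0 'c': at 13
pos 1 'a': at 2 ·f
pos 2 'a': at 3
pos 3 'a': at 3 ·f
pos 4 'c': at 4  emit P1@[2:4]
pos 5 'c': at 13 ·f
pos 6 'd': at 14  emit P0@[6:6]
pos 7 'b': at 15
pos 8 'c': at 16
pos 9 'b': at 17  emit P4@[5:9],P5@[8:9]
pos 10 'b': at 0 ·f
pos 11 'c': at 13
pos 12 'd': at 14  emit P0@[12:12]
pos 13 'c': at 5 ·f
pos 14 'a': at 2 ·f
pos 15 'd': at 1 ·f  emit P0@[15:15]
pos 16 'a': at 2 ·f
pos 17 'c': at 10
pos 18 'd': at 11  emit P0@[18:18]
pos 19 'c': at 12  emit P3@[16:19]
pos 20 'c': at 6 ·f
pos 21 'b': at 7  emit P5@[20:21]
pos 22 'a': at 8
pos 23 'c': at 10 ·f
pos 24 'c': at 13 ·f
pos 25 'a': at 2 ·f
pos 26 'c': at 10
pos 27 'a': at 2 ·f
pos 28 'a': at 3
pos 29 'a': at 3 ·f
pos 30 'c': at 4  emit P1@[28:30]
pos 31 'a': at 2 ·f
pos 32 'd': at 1 ·f  emit P0@[32:32]
pos 33 'c': at 5
pos 34 'a': at 2 ·f
pos 35 'c': at 10
pos 36 'd': at 11  emit P0@[36:36]
pos 37 'c': at 12  emit P3@[34:37]
pos 38 'b': at 18 ·f  emit P5@[37:38]
pos 39 'b': at 0 ·f
pos 40 'a': at 2
pos 41 'a': at 3
pos 42 'c': at 4  emit P1@[40:42]
pos 43 'd': at 11 ·f  emit P0@[43:43]
pos 44 'c': at 12  emit P3@[41:44]
pos 45 'd': at 14 ·f  emit P0@[45:45]
pos 46 'b': at 15
pos 47 'c': at 16
pos 48 'b': at 17  emit P4@[44:48],P5@[47:48]
pos 49 'd': at 1 ·f  emit P0@[49:49]
pos 50 'c': at 5
pos 51 'c': at 6
pos 52 'b': at 7  emit P5@[51:52]
pos 53 'a': at 8
pos 54 'b': at 9  emit P2@[49:54]
pos 55 'c': at 13 ·f
pos 56 'd': at 14  emit P0@[56:56]
pos 57 'b': at 15
pos 58 'c': at 16
pos 59 'b': at 17  emit P4@[55:59],P5@[58:59]
pos 60 'a': at 2 ·f
pos 61 'b': at 0 ·f
pos 62 'c': at 13
pos 63 'd': at 14  emit P0@[63:63]
pos 64 'b': at 15
pos 65 'c': at 16
pos 66 'b': at 17  emit P4@[62:66],P5@[65:66]
pos 67 'a': at 2 ·f
pos 68 'a': at 3
pos 69 'c': at 4  emit P1@[67:69]
pos 70 'd': at 11 ·f  emit P0@[70:70]
pos 71 'a': at 2 ·f
pos 72 'a': at 3
pos 73 'c': at 4  emit P1@[71:73]
pos 74 'd': at 11 ·f  emit P0@[74:74]
pos 75 'c': at 12  emit P3@[72:75]
pos 76 'c': at 6 ·f
pos 77 'b': at 7  emit P5@[76:77]
pos 78 'a': at 8
pos 79 'b': at 9  emit P2@[74:79]

All matches (sorted): [[4,1],[6,0],[9,4],[9,5],[12,0],[15,0],[18,0],[19,3],[21,5],[30,1],[32,0],[36,0],[37,3],[38,5],[42,1],[43,0],[44,3],[45,0],[48,4],[48,5],[49,0],[52,5],[54,2],[56,0],[59,4],[59,5],[63,0],[66,4],[66,5],[69,1],[70,0],[73,1],[74,0],[75,3],[77,5],[79,2]]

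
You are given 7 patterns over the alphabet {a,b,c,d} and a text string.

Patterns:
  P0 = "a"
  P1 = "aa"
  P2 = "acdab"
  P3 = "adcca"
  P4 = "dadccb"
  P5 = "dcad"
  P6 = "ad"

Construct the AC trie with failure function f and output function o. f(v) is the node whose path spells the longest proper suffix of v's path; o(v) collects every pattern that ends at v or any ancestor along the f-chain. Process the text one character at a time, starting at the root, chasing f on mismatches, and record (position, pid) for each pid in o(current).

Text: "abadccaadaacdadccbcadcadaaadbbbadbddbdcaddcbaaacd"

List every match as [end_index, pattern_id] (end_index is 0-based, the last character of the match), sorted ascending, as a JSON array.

Build:
Trie (insert patterns):
  0='ε' goto a→1 d→11
  1='a' goto a→2 c→3 d→7  [P0 ends]
  2='aa' goto ·  [P1 ends]
  3='ac' goto d→4
  4='acd' goto a→5
  5='acda' goto b→6
  6='acdab' goto ·  [P2 ends]
  7='ad' goto c→8  [P6 ends]
  8='adc' goto c→9
  9='adcc' goto a→10
  10='adcca' goto ·  [P3 ends]
  11='d' goto a→12 c→17
  12='da' goto d→13
  13='dad' goto c→14
  14='dadc' goto c→15
  15='dadcc' goto b→16
  16='dadccb' goto ·  [P4 ends]
  17='dc' goto a→18
  18='dca' goto d→19
  19='dcad' goto ·  [P5 ends]

BFS fail/out derivation:
  n1('a'): parent n0 fail=0; on 'a' 0 → fail=0;  out {0}∪∅={0}
  n11('d'): parent n0 fail=0; on 'd' 0 → fail=0;  out ∅∪∅=∅
  n2('aa'): parent n1 fail=0; on 'a' 0 → fail=1;  out {1}∪{0}={0,1}
  n3('ac'): parent n1 fail=0; on 'c' 0 → fail=0;  out ∅∪∅=∅
  n7('ad'): parent n1 fail=0; on 'd' 0 → fail=11;  out {6}∪∅={6}
  n12('da'): parent n11 fail=0; on 'a' 0 → fail=1;  out ∅∪{0}={0}
  n17('dc'): parent n11 fail=0; on 'c' 0 → fail=0;  out ∅∪∅=∅
  n4('acd'): parent n3 fail=0; on 'd' 0 → fail=11;  out ∅∪∅=∅
  n8('adc'): parent n7 fail=11; on 'c' 11 → fail=17;  out ∅∪∅=∅
  n13('dad'): parent n12 fail=1; on 'd' 1 → fail=7;  out ∅∪{6}={6}
  n18('dca'): parent n17 fail=0; on 'a' 0 → fail=1;  out ∅∪{0}={0}
  n5('acda'): parent n4 fail=11; on 'a' 11 → fail=12;  out ∅∪{0}={0}
  n9('adcc'): parent n8 fail=17; on 'c' 17→0 → fail=0;  out ∅∪∅=∅
  n14('dadc'): parent n13 fail=7; on 'c' 7 → fail=8;  out ∅∪∅=∅
  n19('dcad'): parent n18 fail=1; on 'd' 1 → fail=7;  out {5}∪{6}={5,6}
  n6('acdab'): parent n5 fail=12; on 'b' 12→1→0 → fail=0;  out {2}∪∅={2}
  n10('adcca'): parent n9 fail=0; on 'a' 0 → fail=1;  out {3}∪{0}={0,3}
  n15('dadcc'): parent n14 fail=8; on 'c' 8 → fail=9;  out ∅∪∅=∅
  n16('dadccb'): parent n15 fail=9; on 'b' 9→0 → fail=0;  out {4}∪∅={4}

Run:
i=0 'a': node 0→1  ** P0@[0:0]
i=1 'b': node 1→0 ·f
i=2 'a': node 0→1  ** P0@[2:2]
i=3 'd': node 1→7  ** P6@[2:3]
i=4 'c': node 7→8
i=5 'c': node 8→9
i=6 'a': node 9→10  ** P0@[6:6],P3@[2:6]
i=7 'a': node 10→2 ·f  ** P0@[7:7],P1@[6:7]
i=8 'd': node 2→7 ·f  ** P6@[7:8]
i=9 'a': node 7→12 ·f  ** P0@[9:9]
i=10 'a': node 12→2 ·f  ** P0@[10:10],P1@[9:10]
i=11 'c': node 2→3 ·f
i=12 'd': node 3→4
i=13 'a': node 4→5  ** P0@[13:13]
i=14 'd': node 5→13 ·f  ** P6@[13:14]
i=15 'c': node 13→14
i=16 'c': node 14→15
i=17 'b': node 15→16  ** P4@[12:17]
i=18 'c': node 16→0 ·f
i=19 'a': node 0→1  ** P0@[19:19]
i=20 'd': node 1→7  ** P6@[19:20]
i=21 'c': node 7→8
i=22 'a': node 8→18 ·f  ** P0@[22:22]
i=23 'd': node 18→19  ** P5@[20:23],P6@[22:23]
i=24 'a': node 19→12 ·f  ** P0@[24:24]
i=25 'a': node 12→2 ·f  ** P0@[25:25],P1@[24:25]
i=26 'a': node 2→2 ·f  ** P0@[26:26],P1@[25:26]
i=27 'd': node 2→7 ·f  ** P6@[26:27]
i=28 'b': node 7→0 ·f
i=29 'b': node 0→0
i=30 'b': node 0→0
i=31 'a': node 0→1  ** P0@[31:31]
i=32 'd': node 1→7  ** P6@[31:32]
i=33 'b': node 7→0 ·f
i=34 'd': node 0→11
i=35 'd': node 11→11 ·f
i=36 'b': node 11→0 ·f
i=37 'd': node 0→11
i=38 'c': node 11→17
i=39 'a': node 17→18  ** P0@[39:39]
i=40 'd': node 18→19  ** P5@[37:40],P6@[39:40]
i=41 'd': node 19→11 ·f
i=42 'c': node 11→17
i=43 'b': node 17→0 ·f
i=44 'a': node 0→1  ** P0@[44:44]
i=45 'a': node 1→2  ** P0@[45:45],P1@[44:45]
i=46 'a': node 2→2 ·f  ** P0@[46:46],P1@[45:46]
i=47 'c': node 2→3 ·f
i=48 'd': node 3→4

Result: [[0,0],[2,0],[3,6],[6,0],[6,3],[7,0],[7,1],[8,6],[9,0],[10,0],[10,1],[13,0],[14,6],[17,4],[19,0],[20,6],[22,0],[23,5],[23,6],[24,0],[25,0],[25,1],[26,0],[26,1],[27,6],[31,0],[32,6],[39,0],[40,5],[40,6],[44,0],[45,0],[45,1],[46,0],[46,1]]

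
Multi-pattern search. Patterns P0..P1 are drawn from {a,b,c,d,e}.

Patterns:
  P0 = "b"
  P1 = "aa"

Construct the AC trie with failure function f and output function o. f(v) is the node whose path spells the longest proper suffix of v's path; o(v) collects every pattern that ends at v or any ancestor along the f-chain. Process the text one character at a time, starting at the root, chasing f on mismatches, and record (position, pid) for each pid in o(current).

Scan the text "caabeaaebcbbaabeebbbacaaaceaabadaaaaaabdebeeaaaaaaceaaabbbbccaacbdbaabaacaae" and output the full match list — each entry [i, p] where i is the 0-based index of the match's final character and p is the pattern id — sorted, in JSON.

Construct AC machine:
Trie (insert patterns):
  0='ε' goto a→2 b→1
  1='b' goto ·  ←P0
  2='a' goto a→3
  3='aa' goto ·  ←P1

BFS fail/out derivation:
  fail(1) 'b': from fail(0)=0 chase 'b': 0 ⇒ 0;  out={0}∪out(0)={0}
  fail(2) 'a': from fail(0)=0 chase 'a': 0 ⇒ 0;  out=∅∪out(0)=∅
  fail(3) 'aa': from fail(2)=0 chase 'a': 0 ⇒ 2;  out={1}∪out(2)={1}

Scan:
pos 0 'c': at 0
pos 1 'a': at 2
pos 2 'a': at 3  → match P1@[1:2]
pos 3 'b': at 1 (via fail)  → match P0@[3:3]
pos 4 'e': at 0 (via fail)
pos 5 'a': at 2
pos 6 'a': at 3  → match P1@[5:6]
pos 7 'e': at 0 (via fail)
pos 8 'b': at 1  → match P0@[8:8]
pos 9 'c': at 0 (via fail)
pos 10 'b': at 1  → match P0@[10:10]
pos 11 'b': at 1 (via fail)  → match P0@[11:11]
pos 12 'a': at 2 (via fail)
pos 13 'a': at 3  → match P1@[12:13]
pos 14 'b': at 1 (via fail)  → match P0@[14:14]
pos 15 'e': at 0 (via fail)
pos 16 'e': at 0
pos 17 'b': at 1  → match P0@[17:17]
pos 18 'b': at 1 (via fail)  → match P0@[18:18]
pos 19 'b': at 1 (via fail)  → match P0@[19:19]
pos 20 'a': at 2 (via fail)
pos 21 'c': at 0 (via fail)
pos 22 'a': at 2
pos 23 'a': at 3  → match P1@[22:23]
pos 24 'a': at 3 (via fail)  → match P1@[23:24]
pos 25 'c': at 0 (via fail)
pos 26 'e': at 0
pos 27 'a': at 2
pos 28 'a': at 3  → match P1@[27:28]
pos 29 'b': at 1 (via fail)  → match P0@[29:29]
pos 30 'a': at 2 (via fail)
pos 31 'd': at 0 (via fail)
pos 32 'a': at 2
pos 33 'a': at 3  → match P1@[32:33]
pos 34 'a': at 3 (via fail)  → match P1@[33:34]
pos 35 'a': at 3 (via fail)  → match P1@[34:35]
pos 36 'a': at 3 (via fail)  → match P1@[35:36]
pos 37 'a': at 3 (via fail)  → match P1@[36:37]
pos 38 'b': at 1 (via fail)  → match P0@[38:38]
pos 39 'd': at 0 (via fail)
pos 40 'e': at 0
pos 41 'b': at 1  → match P0@[41:41]
pos 42 'e': at 0 (via fail)
pos 43 'e': at 0
pos 44 'a': at 2
pos 45 'a': at 3  → match P1@[44:45]
pos 46 'a': at 3 (via fail)  → match P1@[45:46]
pos 47 'a': at 3 (via fail)  → match P1@[46:47]
pos 48 'a': at 3 (via fail)  → match P1@[47:48]
pos 49 'a': at 3 (via fail)  → match P1@[48:49]
pos 50 'c': at 0 (via fail)
pos 51 'e': at 0
pos 52 'a': at 2
pos 53 'a': at 3  → match P1@[52:53]
pos 54 'a': at 3 (via fail)  → match P1@[53:54]
pos 55 'b': at 1 (via fail)  → match P0@[55:55]
pos 56 'b': at 1 (via fail)  → match P0@[56:56]
pos 57 'b': at 1 (via fail)  → match P0@[57:57]
pos 58 'b': at 1 (via fail)  → match P0@[58:58]
pos 59 'c': at 0 (via fail)
pos 60 'c': at 0
pos 61 'a': at 2
pos 62 'a': at 3  → match P1@[61:62]
pos 63 'c': at 0 (via fail)
pos 64 'b': at 1  → match P0@[64:64]
pos 65 'd': at 0 (via fail)
pos 66 'b': at 1  → match P0@[66:66]
pos 67 'a': at 2 (via fail)
pos 68 'a': at 3  → match P1@[67:68]
pos 69 'b': at 1 (via fail)  → match P0@[69:69]
pos 70 'a': at 2 (via fail)
pos 71 'a': at 3  → match P1@[70:71]
pos 72 'c': at 0 (via fail)
pos 73 'a': at 2
pos 74 'a': at 3  → match P1@[73:74]
pos 75 'e': at 0 (via fail)

All matches (sorted): [[2,1],[3,0],[6,1],[8,0],[10,0],[11,0],[13,1],[14,0],[17,0],[18,0],[19,0],[23,1],[24,1],[28,1],[29,0],[33,1],[34,1],[35,1],[36,1],[37,1],[38,0],[41,0],[45,1],[46,1],[47,1],[48,1],[49,1],[53,1],[54,1],[55,0],[56,0],[57,0],[58,0],[62,1],[64,0],[66,0],[68,1],[69,0],[71,1],[74,1]]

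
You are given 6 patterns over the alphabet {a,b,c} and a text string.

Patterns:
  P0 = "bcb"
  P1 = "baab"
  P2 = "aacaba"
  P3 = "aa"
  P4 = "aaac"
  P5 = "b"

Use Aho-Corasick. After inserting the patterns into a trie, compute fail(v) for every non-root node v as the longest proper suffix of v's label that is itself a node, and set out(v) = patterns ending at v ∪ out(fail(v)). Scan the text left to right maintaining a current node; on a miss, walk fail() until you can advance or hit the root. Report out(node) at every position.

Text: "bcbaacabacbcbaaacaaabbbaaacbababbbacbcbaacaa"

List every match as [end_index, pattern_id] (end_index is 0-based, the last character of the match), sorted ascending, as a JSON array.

Build:
Trie (insert patterns):
  n0 'ε': a→7 b→1
  n1 'b': a→4 c→2  [P5 ends]
  n2 'bc': b→3
  n3 'bcb': ·  [P0 ends]
  n4 'ba': a→5
  n5 'baa': b→6
  n6 'baab': ·  [P1 ends]
  n7 'a': a→8
  n8 'aa': a→13 c→9  [P3 ends]
  n9 'aac': a→10
  n10 'aaca': b→11
  n11 'aacab': a→12
  n12 'aacaba': ·  [P2 ends]
  n13 'aaa': c→14
  n14 'aaac': ·  [P4 ends]

Failure links (BFS by depth):
  n1('b'): parent n0 fail=0; on 'b' 0 → fail=0;  out {5}∪∅={5}
  n7('a'): parent n0 fail=0; on 'a' 0 → fail=0;  out ∅∪∅=∅
  n2('bc'): parent n1 fail=0; on 'c' 0 → fail=0;  out ∅∪∅=∅
  n4('ba'): parent n1 fail=0; on 'a' 0 → fail=7;  out ∅∪∅=∅
  n8('aa'): parent n7 fail=0; on 'a' 0 → fail=7;  out {3}∪∅={3}
  n3('bcb'): parent n2 fail=0; on 'b' 0 → fail=1;  out {0}∪{5}={0,5}
  n5('baa'): parent n4 fail=7; on 'a' 7 → fail=8;  out ∅∪{3}={3}
  n9('aac'): parent n8 fail=7; on 'c' 7→0 → fail=0;  out ∅∪∅=∅
  n13('aaa'): parent n8 fail=7; on 'a' 7 → fail=8;  out ∅∪{3}={3}
  n6('baab'): parent n5 fail=8; on 'b' 8→7→0 → fail=1;  out {1}∪{5}={1,5}
  n10('aaca'): parent n9 fail=0; on 'a' 0 → fail=7;  out ∅∪∅=∅
  n14('aaac'): parent n13 fail=8; on 'c' 8 → fail=9;  out {4}∪∅={4}
  n11('aacab'): parent n10 fail=7; on 'b' 7→0 → fail=1;  out ∅∪{5}={5}
  n12('aacaba'): parent n11 fail=1; on 'a' 1 → fail=4;  out {2}∪∅={2}

Run:
[0] read 'b'  n0⇒n1  emit P5@[0:0]
[1] read 'c'  n1⇒n2
[2] read 'b'  n2⇒n3  emit P0@[0:2],P5@[2:2]
[3] read 'a'  n3⇒n4 ·f
[4] read 'a'  n4⇒n5  emit P3@[3:4]
[5] read 'c'  n5⇒n9 ·f
[6] read 'a'  n9⇒n10
[7] read 'b'  n10⇒n11  emit P5@[7:7]
[8] read 'a'  n11⇒n12  emit P2@[3:8]
[9] read 'c'  n12⇒n0 ·f
[10] read 'b'  n0⇒n1  emit P5@[10:10]
[11] read 'c'  n1⇒n2
[12] read 'b'  n2⇒n3  emit P0@[10:12],P5@[12:12]
[13] read 'a'  n3⇒n4 ·f
[14] read 'a'  n4⇒n5  emit P3@[13:14]
[15] read 'a'  n5⇒n13 ·f  emit P3@[14:15]
[16] read 'c'  n13⇒n14  emit P4@[13:16]
[17] read 'a'  n14⇒n10 ·f
[18] read 'a'  n10⇒n8 ·f  emit P3@[17:18]
[19] read 'a'  n8⇒n13  emit P3@[18:19]
[20] read 'b'  n13⇒n1 ·f  emit P5@[20:20]
[21] read 'b'  n1⇒n1 ·f  emit P5@[21:21]
[22] read 'b'  n1⇒n1 ·f  emit P5@[22:22]
[23] read 'a'  n1⇒n4
[24] read 'a'  n4⇒n5  emit P3@[23:24]
[25] read 'a'  n5⇒n13 ·f  emit P3@[24:25]
[26] read 'c'  n13⇒n14  emit P4@[23:26]
[27] read 'b'  n14⇒n1 ·f  emit P5@[27:27]
[28] read 'a'  n1⇒n4
[29] read 'b'  n4⇒n1 ·f  emit P5@[29:29]
[30] read 'a'  n1⇒n4
[31] read 'b'  n4⇒n1 ·f  emit P5@[31:31]
[32] read 'b'  n1⇒n1 ·f  emit P5@[32:32]
[33] read 'b'  n1⇒n1 ·f  emit P5@[33:33]
[34] read 'a'  n1⇒n4
[35] read 'c'  n4⇒n0 ·f
[36] read 'b'  n0⇒n1  emit P5@[36:36]
[37] read 'c'  n1⇒n2
[38] read 'b'  n2⇒n3  emit P0@[36:38],P5@[38:38]
[39] read 'a'  n3⇒n4 ·f
[40] read 'a'  n4⇒n5  emit P3@[39:40]
[41] read 'c'  n5⇒n9 ·f
[42] read 'a'  n9⇒n10
[43] read 'a'  n10⇒n8 ·f  emit P3@[42:43]

Result: [[0,5],[2,0],[2,5],[4,3],[7,5],[8,2],[10,5],[12,0],[12,5],[14,3],[15,3],[16,4],[18,3],[19,3],[20,5],[21,5],[22,5],[24,3],[25,3],[26,4],[27,5],[29,5],[31,5],[32,5],[33,5],[36,5],[38,0],[38,5],[40,3],[43,3]]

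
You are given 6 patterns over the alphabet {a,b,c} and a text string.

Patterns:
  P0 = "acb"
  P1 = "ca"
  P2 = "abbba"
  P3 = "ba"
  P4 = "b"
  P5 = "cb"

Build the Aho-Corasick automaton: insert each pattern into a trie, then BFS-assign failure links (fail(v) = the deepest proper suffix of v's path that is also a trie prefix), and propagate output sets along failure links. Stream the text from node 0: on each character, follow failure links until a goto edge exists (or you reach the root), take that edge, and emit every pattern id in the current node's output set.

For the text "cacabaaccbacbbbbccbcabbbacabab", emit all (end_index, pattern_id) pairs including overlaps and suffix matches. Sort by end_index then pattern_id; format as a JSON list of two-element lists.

Build automaton:
Trie nodes:
  0='ε' goto a→1 b→10 c→4
  1='a' goto b→6 c→2
  2='ac' goto b→3
  3='acb' goto ·  ←P0
  4='c' goto a→5 b→12
  5='ca' goto ·  ←P1
  6='ab' goto b→7
  7='abb' goto b→8
  8='abbb' goto a→9
  9='abbba' goto ·  ←P2
  10='b' goto a→11  ←P4
  11='ba' goto ·  ←P3
  12='cb' goto ·  ←P5

BFS fail/out derivation:
  n1('a'): parent n0 fail=0; on 'a' 0 → fail=0;  out ∅∪∅=∅
  n4('c'): parent n0 fail=0; on 'c' 0 → fail=0;  out ∅∪∅=∅
  n10('b'): parent n0 fail=0; on 'b' 0 → fail=0;  out {4}∪∅={4}
  n2('ac'): parent n1 fail=0; on 'c' 0 → fail=4;  out ∅∪∅=∅
  n5('ca'): parent n4 fail=0; on 'a' 0 → fail=1;  out {1}∪∅={1}
  n6('ab'): parent n1 fail=0; on 'b' 0 → fail=10;  out ∅∪{4}={4}
  n11('ba'): parent n10 fail=0; on 'a' 0 → fail=1;  out {3}∪∅={3}
  n12('cb'): parent n4 fail=0; on 'b' 0 → fail=10;  out {5}∪{4}={4,5}
  n3('acb'): parent n2 fail=4; on 'b' 4 → fail=12;  out {0}∪{4,5}={0,4,5}
  n7('abb'): parent n6 fail=10; on 'b' 10→0 → fail=10;  out ∅∪{4}={4}
  n8('abbb'): parent n7 fail=10; on 'b' 10→0 → fail=10;  out ∅∪{4}={4}
  n9('abbba'): parent n8 fail=10; on 'a' 10 → fail=11;  out {2}∪{3}={2,3}

Scan:
pos 0 'c': at 4
pos 1 'a': at 5  → match P1@[0:1]
pos 2 'c': at 2 ·f
pos 3 'a': at 5 ·f  → match P1@[2:3]
pos 4 'b': at 6 ·f  → match P4@[4:4]
pos 5 'a': at 11 ·f  → match P3@[4:5]
pos 6 'a': at 1 ·f
pos 7 'c': at 2
pos 8 'c': at 4 ·f
pos 9 'b': at 12  → match P4@[9:9],P5@[8:9]
pos 10 'a': at 11 ·f  → match P3@[9:10]
pos 11 'c': at 2 ·f
pos 12 'b': at 3  → match P0@[10:12],P4@[12:12],P5@[11:12]
pos 13 'b': at 10 ·f  → match P4@[13:13]
pos 14 'b': at 10 ·f  → match P4@[14:14]
pos 15 'b': at 10 ·f  → match P4@[15:15]
pos 16 'c': at 4 ·f
pos 17 'c': at 4 ·f
pos 18 'b': at 12  → match P4@[18:18],P5@[17:18]
pos 19 'c': at 4 ·f
pos 20 'a': at 5  → match P1@[19:20]
pos 21 'b': at 6 ·f  → match P4@[21:21]
pos 22 'b': at 7  → match P4@[22:22]
pos 23 'b': at 8  → match P4@[23:23]
pos 24 'a': at 9  → match P2@[20:24],P3@[23:24]
pos 25 'c': at 2 ·f
pos 26 'a': at 5 ·f  → match P1@[25:26]
pos 27 'b': at 6 ·f  → match P4@[27:27]
pos 28 'a': at 11 ·f  → match P3@[27:28]
pos 29 'b': at 6 ·f  → match P4@[29:29]

All matches (sorted): [[1,1],[3,1],[4,4],[5,3],[9,4],[9,5],[10,3],[12,0],[12,4],[12,5],[13,4],[14,4],[15,4],[18,4],[18,5],[20,1],[21,4],[22,4],[23,4],[24,2],[24,3],[26,1],[27,4],[28,3],[29,4]]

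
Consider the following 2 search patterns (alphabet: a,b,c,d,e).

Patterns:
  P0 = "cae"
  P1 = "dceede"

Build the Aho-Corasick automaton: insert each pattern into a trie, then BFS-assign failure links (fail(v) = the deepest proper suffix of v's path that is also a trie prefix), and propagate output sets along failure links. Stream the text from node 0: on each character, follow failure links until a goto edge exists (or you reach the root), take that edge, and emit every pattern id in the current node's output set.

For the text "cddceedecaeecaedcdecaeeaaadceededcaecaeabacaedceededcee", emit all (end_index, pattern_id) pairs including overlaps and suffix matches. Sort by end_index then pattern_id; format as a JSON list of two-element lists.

Build automaton:
Trie (insert patterns):
  n0 'ε': c→1 d→4
  n1 'c': a→2
  n2 'ca': e→3
  n3 'cae': ·  [P0 ends]
  n4 'd': c→5
  n5 'dc': e→6
  n6 'dce': e→7
  n7 'dcee': d→8
  n8 'dceed': e→9
  n9 'dceede': ·  [P1 ends]

BFS fail/out derivation:
  n1('c'): parent n0 fail=0; on 'c' 0 → fail=0;  out ∅∪∅=∅
  n4('d'): parent n0 fail=0; on 'd' 0 → fail=0;  out ∅∪∅=∅
  n2('ca'): parent n1 fail=0; on 'a' 0 → fail=0;  out ∅∪∅=∅
  n5('dc'): parent n4 fail=0; on 'c' 0 → fail=1;  out ∅∪∅=∅
  n3('cae'): parent n2 fail=0; on 'e' 0 → fail=0;  out {0}∪∅={0}
  n6('dce'): parent n5 fail=1; on 'e' 1→0 → fail=0;  out ∅∪∅=∅
  n7('dcee'): parent n6 fail=0; on 'e' 0 → fail=0;  out ∅∪∅=∅
  n8('dceed'): parent n7 fail=0; on 'd' 0 → fail=4;  out ∅∪∅=∅
  n9('dceede'): parent n8 fail=4; on 'e' 4→0 → fail=0;  out {1}∪∅={1}

Run:
[0] read 'c'  n0⇒n1
[1] read 'd'  n1⇒n4 ·f
[2] read 'd'  n4⇒n4 ·f
[3] read 'c'  n4⇒n5
[4] read 'e'  n5⇒n6
[5] read 'e'  n6⇒n7
[6] read 'd'  n7⇒n8
[7] read 'e'  n8⇒n9  ** P1@[2:7]
[8] read 'c'  n9⇒n1 ·f
[9] read 'a'  n1⇒n2
[10] read 'e'  n2⇒n3  ** P0@[8:10]
[11] read 'e'  n3⇒n0 ·f
[12] read 'c'  n0⇒n1
[13] read 'a'  n1⇒n2
[14] read 'e'  n2⇒n3  ** P0@[12:14]
[15] read 'd'  n3⇒n4 ·f
[16] read 'c'  n4⇒n5
[17] read 'd'  n5⇒n4 ·f
[18] read 'e'  n4⇒n0 ·f
[19] read 'c'  n0⇒n1
[20] read 'a'  n1⇒n2
[21] read 'e'  n2⇒n3  ** P0@[19:21]
[22] read 'e'  n3⇒n0 ·f
[23] read 'a'  n0⇒n0
[24] read 'a'  n0⇒n0
[25] read 'a'  n0⇒n0
[26] read 'd'  n0⇒n4
[27] read 'c'  n4⇒n5
[28] read 'e'  n5⇒n6
[29] read 'e'  n6⇒n7
[30] read 'd'  n7⇒n8
[31] read 'e'  n8⇒n9  ** P1@[26:31]
[32] read 'd'  n9⇒n4 ·f
[33] read 'c'  n4⇒n5
[34] read 'a'  n5⇒n2 ·f
[35] read 'e'  n2⇒n3  ** P0@[33:35]
[36] read 'c'  n3⇒n1 ·f
[37] read 'a'  n1⇒n2
[38] read 'e'  n2⇒n3  ** P0@[36:38]
[39] read 'a'  n3⇒n0 ·f
[40] read 'b'  n0⇒n0
[41] read 'a'  n0⇒n0
[42] read 'c'  n0⇒n1
[43] read 'a'  n1⇒n2
[44] read 'e'  n2⇒n3  ** P0@[42:44]
[45] read 'd'  n3⇒n4 ·f
[46] read 'c'  n4⇒n5
[47] read 'e'  n5⇒n6
[48] read 'e'  n6⇒n7
[49] read 'd'  n7⇒n8
[50] read 'e'  n8⇒n9  ** P1@[45:50]
[51] read 'd'  n9⇒n4 ·f
[52] read 'c'  n4⇒n5
[53] read 'e'  n5⇒n6
[54] read 'e'  n6⇒n7

All matches (sorted): [[7,1],[10,0],[14,0],[21,0],[31,1],[35,0],[38,0],[44,0],[50,1]]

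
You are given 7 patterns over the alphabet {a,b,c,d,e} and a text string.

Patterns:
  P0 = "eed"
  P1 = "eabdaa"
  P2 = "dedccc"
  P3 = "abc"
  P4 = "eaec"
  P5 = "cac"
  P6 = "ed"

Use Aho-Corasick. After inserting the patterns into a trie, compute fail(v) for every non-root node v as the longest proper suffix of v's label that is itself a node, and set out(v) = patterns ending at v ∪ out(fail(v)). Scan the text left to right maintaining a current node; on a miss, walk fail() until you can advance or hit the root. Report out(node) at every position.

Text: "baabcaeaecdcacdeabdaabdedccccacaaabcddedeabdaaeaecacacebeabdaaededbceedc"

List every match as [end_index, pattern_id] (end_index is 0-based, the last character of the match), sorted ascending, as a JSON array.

Build automaton:
Trie (insert patterns):
  n0 'ε': a→15 c→20 d→9 e→1
  n1 'e': a→4 d→23 e→2
  n2 'ee': d→3
  n3 'eed': ·  ←P0
  n4 'ea': b→5 e→18
  n5 'eab': d→6
  n6 'eabd': a→7
  n7 'eabda': a→8
  n8 'eabdaa': ·  ←P1
  n9 'd': e→10
  n10 'de': d→11
  n11 'ded': c→12
  n12 'dedc': c→13
  n13 'dedcc': c→14
  n14 'dedccc': ·  ←P2
  n15 'a': b→16
  n16 'ab': c→17
  n17 'abc': ·  ←P3
  n18 'eae': c→19
  n19 'eaec': ·  ←P4
  n20 'c': a→21
  n21 'ca': c→22
  n22 'cac': ·  ←P5
  n23 'ed': ·  ←P6

Failure links (BFS by depth):
  n1('e'): parent n0 fail=0; on 'e' 0 → fail=0;  out ∅∪∅=∅
  n9('d'): parent n0 fail=0; on 'd' 0 → fail=0;  out ∅∪∅=∅
  n15('a'): parent n0 fail=0; on 'a' 0 → fail=0;  out ∅∪∅=∅
  n20('c'): parent n0 fail=0; on 'c' 0 → fail=0;  out ∅∪∅=∅
  n2('ee'): parent n1 fail=0; on 'e' 0 → fail=1;  out ∅∪∅=∅
  n4('ea'): parent n1 fail=0; on 'a' 0 → fail=15;  out ∅∪∅=∅
  n10('de'): parent n9 fail=0; on 'e' 0 → fail=1;  out ∅∪∅=∅
  n16('ab'): parent n15 fail=0; on 'b' 0 → fail=0;  out ∅∪∅=∅
  n21('ca'): parent n20 fail=0; on 'a' 0 → fail=15;  out ∅∪∅=∅
  n23('ed'): parent n1 fail=0; on 'd' 0 → fail=9;  out {6}∪∅={6}
  n3('eed'): parent n2 fail=1; on 'd' 1 → fail=23;  out {0}∪{6}={0,6}
  n5('eab'): parent n4 fail=15; on 'b' 15 → fail=16;  out ∅∪∅=∅
  n11('ded'): parent n10 fail=1; on 'd' 1 → fail=23;  out ∅∪{6}={6}
  n17('abc'): parent n16 fail=0; on 'c' 0 → fail=20;  out {3}∪∅={3}
  n18('eae'): parent n4 fail=15; on 'e' 15→0 → fail=1;  out ∅∪∅=∅
  n22('cac'): parent n21 fail=15; on 'c' 15→0 → fail=20;  out {5}∪∅={5}
  n6('eabd'): parent n5 fail=16; on 'd' 16→0 → fail=9;  out ∅∪∅=∅
  n12('dedc'): parent n11 fail=23; on 'c' 23→9→0 → fail=20;  out ∅∪∅=∅
  n19('eaec'): parent n18 fail=1; on 'c' 1→0 → fail=20;  out {4}∪∅={4}
  n7('eabda'): parent n6 fail=9; on 'a' 9→0 → fail=15;  out ∅∪∅=∅
  n13('dedcc'): parent n12 fail=20; on 'c' 20→0 → fail=20;  out ∅∪∅=∅
  n8('eabdaa'): parent n7 fail=15; on 'a' 15→0 → fail=15;  out {1}∪∅={1}
  n14('dedccc'): parent n13 fail=20; on 'c' 20→0 → fail=20;  out {2}∪∅={2}

Run:
[0] read 'b'  n0⇒n0
[1] read 'a'  n0⇒n15
[2] read 'a'  n15⇒n15 (via fail)
[3] read 'b'  n15⇒n16
[4] read 'c'  n16⇒n17  emit P3@[2:4]
[5] read 'a'  n17⇒n21 (via fail)
[6] read 'e'  n21⇒n1 (via fail)
[7] read 'a'  n1⇒n4
[8] read 'e'  n4⇒n18
[9] read 'c'  n18⇒n19  emit P4@[6:9]
[10] read 'd'  n19⇒n9 (via fail)
[11] read 'c'  n9⇒n20 (via fail)
[12] read 'a'  n20⇒n21
[13] read 'c'  n21⇒n22  emit P5@[11:13]
[14] read 'd'  n22⇒n9 (via fail)
[15] read 'e'  n9⇒n10
[16] read 'a'  n10⇒n4 (via fail)
[17] read 'b'  n4⇒n5
[18] read 'd'  n5⇒n6
[19] read 'a'  n6⇒n7
[20] read 'a'  n7⇒n8  emit P1@[15:20]
[21] read 'b'  n8⇒n16 (via fail)
[22] read 'd'  n16⇒n9 (via fail)
[23] read 'e'  n9⇒n10
[24] read 'd'  n10⇒n11  emit P6@[23:24]
[25] read 'c'  n11⇒n12
[26] read 'c'  n12⇒n13
[27] read 'c'  n13⇒n14  emit P2@[22:27]
[28] read 'c'  n14⇒n20 (via fail)
[29] read 'a'  n20⇒n21
[30] read 'c'  n21⇒n22  emit P5@[28:30]
[31] read 'a'  n22⇒n21 (via fail)
[32] read 'a'  n21⇒n15 (via fail)
[33] read 'a'  n15⇒n15 (via fail)
[34] read 'b'  n15⇒n16
[35] read 'c'  n16⇒n17  emit P3@[33:35]
[36] read 'd'  n17⇒n9 (via fail)
[37] read 'd'  n9⇒n9 (via fail)
[38] read 'e'  n9⇒n10
[39] read 'd'  n10⇒n11  emit P6@[38:39]
[40] read 'e'  n11⇒n10 (via fail)
[41] read 'a'  n10⇒n4 (via fail)
[42] read 'b'  n4⇒n5
[43] read 'd'  n5⇒n6
[44] read 'a'  n6⇒n7
[45] read 'a'  n7⇒n8  emit P1@[40:45]
[46] read 'e'  n8⇒n1 (via fail)
[47] read 'a'  n1⇒n4
[48] read 'e'  n4⇒n18
[49] read 'c'  n18⇒n19  emit P4@[46:49]
[50] read 'a'  n19⇒n21 (via fail)
[51] read 'c'  n21⇒n22  emit P5@[49:51]
[52] read 'a'  n22⇒n21 (via fail)
[53] read 'c'  n21⇒n22  emit P5@[51:53]
[54] read 'e'  n22⇒n1 (via fail)
[55] read 'b'  n1⇒n0 (via fail)
[56] read 'e'  n0⇒n1
[57] read 'a'  n1⇒n4
[58] read 'b'  n4⇒n5
[59] read 'd'  n5⇒n6
[60] read 'a'  n6⇒n7
[61] read 'a'  n7⇒n8  emit P1@[56:61]
[62] read 'e'  n8⇒n1 (via fail)
[63] read 'd'  n1⇒n23  emit P6@[62:63]
[64] read 'e'  n23⇒n10 (via fail)
[65] read 'd'  n10⇒n11  emit P6@[64:65]
[66] read 'b'  n11⇒n0 (via fail)
[67] read 'c'  n0⇒n20
[68] read 'e'  n20⇒n1 (via fail)
[69] read 'e'  n1⇒n2
[70] read 'd'  n2⇒n3  emit P0@[68:70],P6@[69:70]
[71] read 'c'  n3⇒n20 (via fail)

Matches: [[4,3],[9,4],[13,5],[20,1],[24,6],[27,2],[30,5],[35,3],[39,6],[45,1],[49,4],[51,5],[53,5],[61,1],[63,6],[65,6],[70,0],[70,6]]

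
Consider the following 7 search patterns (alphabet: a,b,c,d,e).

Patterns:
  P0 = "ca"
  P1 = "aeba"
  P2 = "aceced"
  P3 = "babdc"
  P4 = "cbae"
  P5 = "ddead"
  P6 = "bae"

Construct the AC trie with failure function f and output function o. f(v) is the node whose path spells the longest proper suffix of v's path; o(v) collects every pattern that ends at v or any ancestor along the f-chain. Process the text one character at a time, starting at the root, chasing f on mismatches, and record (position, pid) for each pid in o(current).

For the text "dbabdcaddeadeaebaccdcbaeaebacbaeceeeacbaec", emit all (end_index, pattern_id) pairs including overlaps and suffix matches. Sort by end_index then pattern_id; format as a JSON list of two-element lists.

Build automaton:
Trie (insert patterns):
  n0 'ε': a→3 b→12 c→1 d→20
  n1 'c': a→2 b→17
  n2 'ca': ·  ←P0
  n3 'a': c→7 e→4
  n4 'ae': b→5
  n5 'aeb': a→6
  n6 'aeba': ·  ←P1
  n7 'ac': e→8
  n8 'ace': c→9
  n9 'acec': e→10
  n10 'acece': d→11
  n11 'aceced': ·  ←P2
  n12 'b': a→13
  n13 'ba': b→14 e→25
  n14 'bab': d→15
  n15 'babd': c→16
  n16 'babdc': ·  ←P3
  n17 'cb': a→18
  n18 'cba': e→19
  n19 'cbae': ·  ←P4
  n20 'd': d→21
  n21 'dd': e→22
  n22 'dde': a→23
  n23 'ddea': d→24
  n24 'ddead': ·  ←P5
  n25 'bae': ·  ←P6

BFS fail/out derivation:
  fail(1) 'c': from fail(0)=0 chase 'c': 0 ⇒ 0;  out=∅∪out(0)=∅
  fail(3) 'a': from fail(0)=0 chase 'a': 0 ⇒ 0;  out=∅∪out(0)=∅
  fail(12) 'b': from fail(0)=0 chase 'b': 0 ⇒ 0;  out=∅∪out(0)=∅
  fail(20) 'd': from fail(0)=0 chase 'd': 0 ⇒ 0;  out=∅∪out(0)=∅
  fail(2) 'ca': from fail(1)=0 chase 'a': 0 ⇒ 3;  out={0}∪out(3)={0}
  fail(4) 'ae': from fail(3)=0 chase 'e': 0 ⇒ 0;  out=∅∪out(0)=∅
  fail(7) 'ac': from fail(3)=0 chase 'c': 0 ⇒ 1;  out=∅∪out(1)=∅
  fail(13) 'ba': from fail(12)=0 chase 'a': 0 ⇒ 3;  out=∅∪out(3)=∅
  fail(17) 'cb': from fail(1)=0 chase 'b': 0 ⇒ 12;  out=∅∪out(12)=∅
  fail(21) 'dd': from fail(20)=0 chase 'd': 0 ⇒ 20;  out=∅∪out(20)=∅
  fail(5) 'aeb': from fail(4)=0 chase 'b': 0 ⇒ 12;  out=∅∪out(12)=∅
  fail(8) 'ace': from fail(7)=1 chase 'e': 1→0 ⇒ 0;  out=∅∪out(0)=∅
  fail(14) 'bab': from fail(13)=3 chase 'b': 3→0 ⇒ 12;  out=∅∪out(12)=∅
  fail(18) 'cba': from fail(17)=12 chase 'a': 12 ⇒ 13;  out=∅∪out(13)=∅
  fail(22) 'dde': from fail(21)=20 chase 'e': 20→0 ⇒ 0;  out=∅∪out(0)=∅
  fail(25) 'bae': from fail(13)=3 chase 'e': 3 ⇒ 4;  out={6}∪out(4)={6}
  fail(6) 'aeba': from fail(5)=12 chase 'a': 12 ⇒ 13;  out={1}∪out(13)={1}
  fail(9) 'acec': from fail(8)=0 chase 'c': 0 ⇒ 1;  out=∅∪out(1)=∅
  fail(15) 'babd': from fail(14)=12 chase 'd': 12→0 ⇒ 20;  out=∅∪out(20)=∅
  fail(19) 'cbae': from fail(18)=13 chase 'e': 13 ⇒ 25;  out={4}∪out(25)={4,6}
  fail(23) 'ddea': from fail(22)=0 chase 'a': 0 ⇒ 3;  out=∅∪out(3)=∅
  fail(10) 'acece': from fail(9)=1 chase 'e': 1→0 ⇒ 0;  out=∅∪out(0)=∅
  fail(16) 'babdc': from fail(15)=20 chase 'c': 20→0 ⇒ 1;  out={3}∪out(1)={3}
  fail(24) 'ddead': from fail(23)=3 chase 'd': 3→0 ⇒ 20;  out={5}∪out(20)={5}
  fail(11) 'aceced': from fail(10)=0 chase 'd': 0 ⇒ 20;  out={2}∪out(20)={2}

Text stream:
i=0 'd': node 0→20
i=1 'b': node 20→12 ·f
i=2 'a': node 12→13
i=3 'b': node 13→14
i=4 'd': node 14→15
i=5 'c': node 15→16  emit P3@[1:5]
i=6 'a': node 16→2 ·f  emit P0@[5:6]
i=7 'd': node 2→20 ·f
i=8 'd': node 20→21
i=9 'e': node 21→22
i=10 'a': node 22→23
i=11 'd': node 23→24  emit P5@[7:11]
i=12 'e': node 24→0 ·f
i=13 'a': node 0→3
i=14 'e': node 3→4
i=15 'b': node 4→5
i=16 'a': node 5→6  emit P1@[13:16]
i=17 'c': node 6→7 ·f
i=18 'c': node 7→1 ·f
i=19 'd': node 1→20 ·f
i=20 'c': node 20→1 ·f
i=21 'b': node 1→17
i=22 'a': node 17→18
i=23 'e': node 18→19  emit P4@[20:23],P6@[21:23]
i=24 'a': node 19→3 ·f
i=25 'e': node 3→4
i=26 'b': node 4→5
i=27 'a': node 5→6  emit P1@[24:27]
i=28 'c': node 6→7 ·f
i=29 'b': node 7→17 ·f
i=30 'a': node 17→18
i=31 'e': node 18→19  emit P4@[28:31],P6@[29:31]
i=32 'c': node 19→1 ·f
i=33 'e': node 1→0 ·f
i=34 'e': node 0→0
i=35 'e': node 0→0
i=36 'a': node 0→3
i=37 'c': node 3→7
i=38 'b': node 7→17 ·f
i=39 'a': node 17→18
i=40 'e': node 18→19  emit P4@[37:40],P6@[38:40]
i=41 'c': node 19→1 ·f

Result: [[5,3],[6,0],[11,5],[16,1],[23,4],[23,6],[27,1],[31,4],[31,6],[40,4],[40,6]]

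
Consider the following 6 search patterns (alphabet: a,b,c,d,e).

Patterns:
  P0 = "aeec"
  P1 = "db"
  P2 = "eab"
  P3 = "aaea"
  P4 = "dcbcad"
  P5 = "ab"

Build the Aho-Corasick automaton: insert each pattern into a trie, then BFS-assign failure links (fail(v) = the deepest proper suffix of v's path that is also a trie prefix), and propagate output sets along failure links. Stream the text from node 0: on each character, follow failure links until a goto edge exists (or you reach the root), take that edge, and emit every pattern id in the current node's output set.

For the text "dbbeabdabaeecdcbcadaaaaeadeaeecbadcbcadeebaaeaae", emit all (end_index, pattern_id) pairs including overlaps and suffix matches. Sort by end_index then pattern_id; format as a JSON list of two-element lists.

Construct AC machine:
Trie (insert patterns):
  n0 'ε': a→1 d→5 e→7
  n1 'a': a→10 b→18 e→2
  n2 'ae': e→3
  n3 'aee': c→4
  n4 'aeec': ·  [P0 ends]
  n5 'd': b→6 c→13
  n6 'db': ·  [P1 ends]
  n7 'e': a→8
  n8 'ea': b→9
  n9 'eab': ·  [P2 ends]
  n10 'aa': e→11
  n11 'aae': a→12
  n12 'aaea': ·  [P3 ends]
  n13 'dc': b→14
  n14 'dcb': c→15
  n15 'dcbc': a→16
  n16 'dcbca': d→17
  n17 'dcbcad': ·  [P4 ends]
  n18 'ab': ·  [P5 ends]

Failure links (BFS by depth):
  fail(1) 'a': from fail(0)=0 chase 'a': 0 ⇒ 0;  out=∅∪out(0)=∅
  fail(5) 'd': from fail(0)=0 chase 'd': 0 ⇒ 0;  out=∅∪out(0)=∅
  fail(7) 'e': from fail(0)=0 chase 'e': 0 ⇒ 0;  out=∅∪out(0)=∅
  fail(2) 'ae': from fail(1)=0 chase 'e': 0 ⇒ 7;  out=∅∪out(7)=∅
  fail(6) 'db': from fail(5)=0 chase 'b': 0 ⇒ 0;  out={1}∪out(0)={1}
  fail(8) 'ea': from fail(7)=0 chase 'a': 0 ⇒ 1;  out=∅∪out(1)=∅
  fail(10) 'aa': from fail(1)=0 chase 'a': 0 ⇒ 1;  out=∅∪out(1)=∅
  fail(13) 'dc': from fail(5)=0 chase 'c': 0 ⇒ 0;  out=∅∪out(0)=∅
  fail(18) 'ab': from fail(1)=0 chase 'b': 0 ⇒ 0;  out={5}∪out(0)={5}
  fail(3) 'aee': from fail(2)=7 chase 'e': 7→0 ⇒ 7;  out=∅∪out(7)=∅
  fail(9) 'eab': from fail(8)=1 chase 'b': 1 ⇒ 18;  out={2}∪out(18)={2,5}
  fail(11) 'aae': from fail(10)=1 chase 'e': 1 ⇒ 2;  out=∅∪out(2)=∅
  fail(14) 'dcb': from fail(13)=0 chase 'b': 0 ⇒ 0;  out=∅∪out(0)=∅
  fail(4) 'aeec': from fail(3)=7 chase 'c': 7→0 ⇒ 0;  out={0}∪out(0)={0}
  fail(12) 'aaea': from fail(11)=2 chase 'a': 2→7 ⇒ 8;  out={3}∪out(8)={3}
  fail(15) 'dcbc': from fail(14)=0 chase 'c': 0 ⇒ 0;  out=∅∪out(0)=∅
  fail(16) 'dcbca': from fail(15)=0 chase 'a': 0 ⇒ 1;  out=∅∪out(1)=∅
  fail(17) 'dcbcad': from fail(16)=1 chase 'd': 1→0 ⇒ 5;  out={4}∪out(5)={4}

Scan:
i=0 'd': node 0→5
i=1 'b': node 5→6  emit P1@[0:1]
i=2 'b': node 6→0 (via fail)
i=3 'e': node 0→7
i=4 'a': node 7→8
i=5 'b': node 8→9  emit P2@[3:5],P5@[4:5]
i=6 'd': node 9→5 (via fail)
i=7 'a': node 5→1 (via fail)
i=8 'b': node 1→18  emit P5@[7:8]
i=9 'a': node 18→1 (via fail)
i=10 'e': node 1→2
i=11 'e': node 2→3
i=12 'c': node 3→4  emit P0@[9:12]
i=13 'd': node 4→5 (via fail)
i=14 'c': node 5→13
i=15 'b': node 13→14
i=16 'c': node 14→15
i=17 'a': node 15→16
i=18 'd': node 16→17  emit P4@[13:18]
i=19 'a': node 17→1 (via fail)
i=20 'a': node 1→10
i=21 'a': node 10→10 (via fail)
i=22 'a': node 10→10 (via fail)
i=23 'e': node 10→11
i=24 'a': node 11→12  emit P3@[21:24]
i=25 'd': node 12→5 (via fail)
i=26 'e': node 5→7 (via fail)
i=27 'a': node 7→8
i=28 'e': node 8→2 (via fail)
i=29 'e': node 2→3
i=30 'c': node 3→4  emit P0@[27:30]
i=31 'b': node 4→0 (via fail)
i=32 'a': node 0→1
i=33 'd': node 1→5 (via fail)
i=34 'c': node 5→13
i=35 'b': node 13→14
i=36 'c': node 14→15
i=37 'a': node 15→16
i=38 'd': node 16→17  emit P4@[33:38]
i=39 'e': node 17→7 (via fail)
i=40 'e': node 7→7 (via fail)
i=41 'b': node 7→0 (via fail)
i=42 'a': node 0→1
i=43 'a': node 1→10
i=44 'e': node 10→11
i=45 'a': node 11→12  emit P3@[42:45]
i=46 'a': node 12→10 (via fail)
i=47 'e': node 10→11

All matches (sorted): [[1,1],[5,2],[5,5],[8,5],[12,0],[18,4],[24,3],[30,0],[38,4],[45,3]]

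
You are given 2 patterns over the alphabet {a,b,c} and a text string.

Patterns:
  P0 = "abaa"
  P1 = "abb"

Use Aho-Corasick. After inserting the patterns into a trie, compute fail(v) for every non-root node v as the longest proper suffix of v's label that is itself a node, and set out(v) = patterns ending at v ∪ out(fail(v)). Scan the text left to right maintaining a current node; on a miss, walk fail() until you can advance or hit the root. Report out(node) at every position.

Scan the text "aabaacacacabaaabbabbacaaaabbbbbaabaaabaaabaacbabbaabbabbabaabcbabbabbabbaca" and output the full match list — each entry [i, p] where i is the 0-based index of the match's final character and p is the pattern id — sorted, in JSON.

Build:
Trie nodes:
  n0 'ε': a→1
  n1 'a': b→2
  n2 'ab': a→3 b→5
  n3 'aba': a→4
  n4 'abaa': ·  ←P0
  n5 'abb': ·  ←P1

Failure links (BFS by depth):
  n1('a'): parent n0 fail=0; on 'a' 0 → fail=0;  out ∅∪∅=∅
  n2('ab'): parent n1 fail=0; on 'b' 0 → fail=0;  out ∅∪∅=∅
  n3('aba'): parent n2 fail=0; on 'a' 0 → fail=1;  out ∅∪∅=∅
  n5('abb'): parent n2 fail=0; on 'b' 0 → fail=0;  out {1}∪∅={1}
  n4('abaa'): parent n3 fail=1; on 'a' 1→0 → fail=1;  out {0}∪∅={0}

Text stream:
i=0 'a': node 0→1
i=1 'a': node 1→1 (via fail)
i=2 'b': node 1→2
i=3 'a': node 2→3
i=4 'a': node 3→4  emit P0@[1:4]
i=5 'c': node 4→0 (via fail)
i=6 'a': node 0→1
i=7 'c': node 1→0 (via fail)
i=8 'a': node 0→1
i=9 'c': node 1→0 (via fail)
i=10 'a': node 0→1
i=11 'b': node 1→2
i=12 'a': node 2→3
i=13 'a': node 3→4  emit P0@[10:13]
i=14 'a': node 4→1 (via fail)
i=15 'b': node 1→2
i=16 'b': node 2→5  emit P1@[14:16]
i=17 'a': node 5→1 (via fail)
i=18 'b': node 1→2
i=19 'b': node 2→5  emit P1@[17:19]
i=20 'a': node 5→1 (via fail)
i=21 'c': node 1→0 (via fail)
i=22 'a': node 0→1
i=23 'a': node 1→1 (via fail)
i=24 'a': node 1→1 (via fail)
i=25 'a': node 1→1 (via fail)
i=26 'b': node 1→2
i=27 'b': node 2→5  emit P1@[25:27]
i=28 'b': node 5→0 (via fail)
i=29 'b': node 0→0
i=30 'b': node 0→0
i=31 'a': node 0→1
i=32 'a': node 1→1 (via fail)
i=33 'b': node 1→2
i=34 'a': node 2→3
i=35 'a': node 3→4  emit P0@[32:35]
i=36 'a': node 4→1 (via fail)
i=37 'b': node 1→2
i=38 'a': node 2→3
i=39 'a': node 3→4  emit P0@[36:39]
i=40 'a': node 4→1 (via fail)
i=41 'b': node 1→2
i=42 'a': node 2→3
i=43 'a': node 3→4  emit P0@[40:43]
i=44 'c': node 4→0 (via fail)
i=45 'b': node 0→0
i=46 'a': node 0→1
i=47 'b': node 1→2
i=48 'b': node 2→5  emit P1@[46:48]
i=49 'a': node 5→1 (via fail)
i=50 'a': node 1→1 (via fail)
i=51 'b': node 1→2
i=52 'b': node 2→5  emit P1@[50:52]
i=53 'a': node 5→1 (via fail)
i=54 'b': node 1→2
i=55 'b': node 2→5  emit P1@[53:55]
i=56 'a': node 5→1 (via fail)
i=57 'b': node 1→2
i=58 'a': node 2→3
i=59 'a': node 3→4  emit P0@[56:59]
i=60 'b': node 4→2 (via fail)
i=61 'c': node 2→0 (via fail)
i=62 'b': node 0→0
i=63 'a': node 0→1
i=64 'b': node 1→2
i=65 'b': node 2→5  emit P1@[63:65]
i=66 'a': node 5→1 (via fail)
i=67 'b': node 1→2
i=68 'b': node 2→5  emit P1@[66:68]
i=69 'a': node 5→1 (via fail)
i=70 'b': node 1→2
i=71 'b': node 2→5  emit P1@[69:71]
i=72 'a': node 5→1 (via fail)
i=73 'c': node 1→0 (via fail)
i=74 'a': node 0→1

Matches: [[4,0],[13,0],[16,1],[19,1],[27,1],[35,0],[39,0],[43,0],[48,1],[52,1],[55,1],[59,0],[65,1],[68,1],[71,1]]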